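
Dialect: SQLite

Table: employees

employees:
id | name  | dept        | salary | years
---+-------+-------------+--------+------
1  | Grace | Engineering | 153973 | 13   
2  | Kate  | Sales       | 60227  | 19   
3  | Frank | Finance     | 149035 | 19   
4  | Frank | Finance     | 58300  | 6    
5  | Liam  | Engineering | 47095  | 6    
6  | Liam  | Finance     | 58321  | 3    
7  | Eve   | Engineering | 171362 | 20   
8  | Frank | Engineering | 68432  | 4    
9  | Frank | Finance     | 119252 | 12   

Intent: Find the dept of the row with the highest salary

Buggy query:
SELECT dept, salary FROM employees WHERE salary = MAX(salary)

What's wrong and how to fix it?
Bug: WHERE is evaluated per row; an aggregate over the whole table isn't defined there

Fix: Wrap MAX in a scalar subquery so WHERE compares against a single value

Corrected query:
SELECT dept, salary FROM employees WHERE salary = (SELECT MAX(salary) FROM employees)

Result:
dept        | salary
------------+-------
Engineering | 171362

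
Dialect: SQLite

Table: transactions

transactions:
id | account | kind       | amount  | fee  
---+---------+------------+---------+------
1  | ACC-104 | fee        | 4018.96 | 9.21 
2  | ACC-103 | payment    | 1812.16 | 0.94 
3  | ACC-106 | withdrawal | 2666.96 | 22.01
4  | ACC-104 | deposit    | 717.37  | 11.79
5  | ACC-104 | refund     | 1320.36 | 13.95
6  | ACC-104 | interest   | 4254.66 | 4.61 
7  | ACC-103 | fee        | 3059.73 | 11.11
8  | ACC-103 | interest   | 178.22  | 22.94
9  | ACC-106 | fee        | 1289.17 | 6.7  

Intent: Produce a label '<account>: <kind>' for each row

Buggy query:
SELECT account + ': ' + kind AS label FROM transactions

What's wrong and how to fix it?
Bug: '+' is numeric addition; on text columns SQLite converts them to 0 instead of concatenating

Fix: Use the || operator for string concatenation

Corrected query:
SELECT account || ': ' || kind AS label FROM transactions

Result:
label              
-------------------
ACC-104: fee       
ACC-103: payment   
ACC-106: withdrawal
ACC-104: deposit   
ACC-104: refund    
ACC-104: interest  
ACC-103: fee       
ACC-103: interest  
ACC-106: fee       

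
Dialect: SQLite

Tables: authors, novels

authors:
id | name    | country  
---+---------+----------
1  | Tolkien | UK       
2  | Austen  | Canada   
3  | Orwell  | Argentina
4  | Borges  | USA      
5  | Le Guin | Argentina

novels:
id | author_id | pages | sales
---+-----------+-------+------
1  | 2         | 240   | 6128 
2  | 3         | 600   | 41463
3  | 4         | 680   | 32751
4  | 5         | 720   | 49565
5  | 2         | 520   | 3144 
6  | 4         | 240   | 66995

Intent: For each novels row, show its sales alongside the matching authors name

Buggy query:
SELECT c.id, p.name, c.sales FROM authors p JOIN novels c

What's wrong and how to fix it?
Bug: JOIN with no ON clause produces a cartesian product; every novels row pairs with every authors row

Fix: Add ON c.author_id = p.id to the JOIN

Corrected query:
SELECT c.id, p.name, c.sales FROM authors p JOIN novels c ON c.author_id = p.id

Result:
id | name    | sales
---+---------+------
1  | Austen  | 6128 
2  | Orwell  | 41463
3  | Borges  | 32751
4  | Le Guin | 49565
5  | Austen  | 3144 
6  | Borges  | 66995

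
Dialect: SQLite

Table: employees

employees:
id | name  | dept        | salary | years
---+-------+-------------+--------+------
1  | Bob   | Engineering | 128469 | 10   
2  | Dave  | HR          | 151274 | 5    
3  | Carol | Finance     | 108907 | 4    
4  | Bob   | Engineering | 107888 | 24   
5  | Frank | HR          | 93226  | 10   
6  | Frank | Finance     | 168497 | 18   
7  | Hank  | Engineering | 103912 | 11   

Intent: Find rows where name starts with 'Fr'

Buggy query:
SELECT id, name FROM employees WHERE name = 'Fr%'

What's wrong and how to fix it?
Bug: '=' compares the literal string including the % character; pattern matching needs LIKE

Fix: Replace '=' with LIKE so 'Fr%' is treated as a pattern

Corrected query:
SELECT id, name FROM employees WHERE name LIKE 'Fr%'

Result:
id | name 
---+------
5  | Frank
6  | Frank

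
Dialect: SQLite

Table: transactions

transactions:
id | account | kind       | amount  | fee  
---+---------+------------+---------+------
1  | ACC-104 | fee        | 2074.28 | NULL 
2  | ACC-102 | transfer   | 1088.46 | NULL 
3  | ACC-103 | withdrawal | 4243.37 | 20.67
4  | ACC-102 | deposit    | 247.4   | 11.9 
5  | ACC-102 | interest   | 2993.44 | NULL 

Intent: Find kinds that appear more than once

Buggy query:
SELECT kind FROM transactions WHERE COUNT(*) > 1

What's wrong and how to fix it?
Bug: WHERE can't reference COUNT(*); aggregates are computed after WHERE

Fix: GROUP BY kind, then filter groups with HAVING COUNT(*) > 1

Corrected query:
SELECT kind FROM transactions GROUP BY kind HAVING COUNT(*) > 1

Result:
(no rows)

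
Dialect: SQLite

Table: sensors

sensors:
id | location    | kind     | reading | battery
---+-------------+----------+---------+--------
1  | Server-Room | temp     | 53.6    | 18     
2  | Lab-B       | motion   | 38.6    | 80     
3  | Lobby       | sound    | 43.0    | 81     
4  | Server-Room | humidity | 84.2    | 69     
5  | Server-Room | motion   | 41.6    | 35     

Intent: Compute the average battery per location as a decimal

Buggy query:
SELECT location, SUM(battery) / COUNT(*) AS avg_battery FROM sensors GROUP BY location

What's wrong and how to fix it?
Bug: Both operands are integers, so '/' performs integer division and truncates

Fix: Cast one side to REAL so the division keeps the fractional part

Corrected query:
SELECT location, SUM(battery) * 1.0 / COUNT(*) AS avg_battery FROM sensors GROUP BY location

Result:
location    | avg_battery
------------+------------
Lab-B       | 80         
Lobby       | 81         
Server-Room | 40.666667  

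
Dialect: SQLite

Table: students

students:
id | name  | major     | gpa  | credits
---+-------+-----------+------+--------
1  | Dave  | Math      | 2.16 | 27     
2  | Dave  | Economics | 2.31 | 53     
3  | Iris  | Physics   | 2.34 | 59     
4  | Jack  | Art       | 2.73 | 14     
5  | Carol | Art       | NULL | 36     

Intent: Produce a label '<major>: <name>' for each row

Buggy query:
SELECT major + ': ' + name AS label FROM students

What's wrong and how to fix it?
Bug: SQLite uses || for string concatenation; + coerces text to numbers (yielding 0)

Fix: Replace + with || to concatenate text

Corrected query:
SELECT major || ': ' || name AS label FROM students

Result:
label          
---------------
Math: Dave     
Economics: Dave
Physics: Iris  
Art: Jack      
Art: Carol     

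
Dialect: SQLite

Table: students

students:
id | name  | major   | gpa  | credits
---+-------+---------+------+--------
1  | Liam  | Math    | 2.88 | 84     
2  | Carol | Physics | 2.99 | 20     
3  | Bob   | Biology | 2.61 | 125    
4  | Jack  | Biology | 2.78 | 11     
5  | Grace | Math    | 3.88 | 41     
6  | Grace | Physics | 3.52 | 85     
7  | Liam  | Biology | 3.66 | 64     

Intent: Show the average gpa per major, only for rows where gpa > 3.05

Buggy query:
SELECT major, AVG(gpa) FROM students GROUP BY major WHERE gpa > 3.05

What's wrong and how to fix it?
Bug: Row-level WHERE must come before GROUP BY in the clause order

Fix: Move the WHERE clause before GROUP BY

Corrected query:
SELECT major, AVG(gpa) FROM students WHERE gpa > 3.05 GROUP BY major

Result:
major   | AVG(gpa)
--------+---------
Biology | 3.66    
Math    | 3.88    
Physics | 3.52    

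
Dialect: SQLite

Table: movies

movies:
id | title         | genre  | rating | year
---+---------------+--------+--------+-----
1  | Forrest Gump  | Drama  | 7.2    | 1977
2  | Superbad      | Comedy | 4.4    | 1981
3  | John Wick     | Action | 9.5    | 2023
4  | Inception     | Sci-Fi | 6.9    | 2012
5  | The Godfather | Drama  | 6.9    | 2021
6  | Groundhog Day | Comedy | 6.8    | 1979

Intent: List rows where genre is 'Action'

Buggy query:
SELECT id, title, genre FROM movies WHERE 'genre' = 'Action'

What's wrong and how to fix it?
Bug: 'genre' in single quotes is a string literal, not the column; the comparison is literal-vs-literal and never true

Fix: Reference the column as genre without single quotes

Corrected query:
SELECT id, title, genre FROM movies WHERE genre = 'Action'

Result:
id | title     | genre 
---+-----------+-------
3  | John Wick | Action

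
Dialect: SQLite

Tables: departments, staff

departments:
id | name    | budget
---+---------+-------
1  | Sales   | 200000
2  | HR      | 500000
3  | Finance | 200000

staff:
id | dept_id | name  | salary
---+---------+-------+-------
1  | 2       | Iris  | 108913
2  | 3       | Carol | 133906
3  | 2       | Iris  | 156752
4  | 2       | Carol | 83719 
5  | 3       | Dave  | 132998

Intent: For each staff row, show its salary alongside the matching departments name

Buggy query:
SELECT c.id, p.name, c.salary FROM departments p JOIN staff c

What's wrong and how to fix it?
Bug: JOIN with no ON clause produces a cartesian product; every staff row pairs with every departments row

Fix: Add ON c.dept_id = p.id to the JOIN

Corrected query:
SELECT c.id, p.name, c.salary FROM departments p JOIN staff c ON c.dept_id = p.id

Result:
id | name    | salary
---+---------+-------
1  | HR      | 108913
2  | Finance | 133906
3  | HR      | 156752
4  | HR      | 83719 
5  | Finance | 132998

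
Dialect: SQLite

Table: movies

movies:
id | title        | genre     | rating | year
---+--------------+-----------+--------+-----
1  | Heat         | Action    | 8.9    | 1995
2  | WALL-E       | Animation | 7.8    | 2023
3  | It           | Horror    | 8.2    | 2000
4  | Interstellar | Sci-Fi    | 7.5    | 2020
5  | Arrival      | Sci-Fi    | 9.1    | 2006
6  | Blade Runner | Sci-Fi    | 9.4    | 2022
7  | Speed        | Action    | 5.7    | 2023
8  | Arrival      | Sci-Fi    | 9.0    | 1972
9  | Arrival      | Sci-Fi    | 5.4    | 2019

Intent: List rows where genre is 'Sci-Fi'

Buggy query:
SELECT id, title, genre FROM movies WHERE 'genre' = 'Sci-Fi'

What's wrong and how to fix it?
Bug: Single quotes denote string literals in SQL; the column name is being compared as a constant string

Fix: Remove the quotes around the column name (or use double quotes for an identifier)

Corrected query:
SELECT id, title, genre FROM movies WHERE genre = 'Sci-Fi'

Result:
id | title        | genre 
---+--------------+-------
4  | Interstellar | Sci-Fi
5  | Arrival      | Sci-Fi
6  | Blade Runner | Sci-Fi
8  | Arrival      | Sci-Fi
9  | Arrival      | Sci-Fi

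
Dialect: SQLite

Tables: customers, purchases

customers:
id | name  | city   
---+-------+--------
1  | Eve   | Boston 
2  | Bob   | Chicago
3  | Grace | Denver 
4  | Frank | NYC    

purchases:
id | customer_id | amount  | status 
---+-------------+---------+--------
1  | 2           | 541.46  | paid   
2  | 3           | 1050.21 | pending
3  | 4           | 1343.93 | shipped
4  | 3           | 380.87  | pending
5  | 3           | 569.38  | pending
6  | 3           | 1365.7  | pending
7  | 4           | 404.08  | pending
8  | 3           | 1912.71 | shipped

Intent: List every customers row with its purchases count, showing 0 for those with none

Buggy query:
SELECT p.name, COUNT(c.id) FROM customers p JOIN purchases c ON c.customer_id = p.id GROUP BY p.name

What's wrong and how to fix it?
Bug: INNER JOIN drops customers rows that have no matching purchases rows

Fix: Use LEFT JOIN so parents without children still appear (COUNT(c.id) gives 0)

Corrected query:
SELECT p.name, COUNT(c.id) FROM customers p LEFT JOIN purchases c ON c.customer_id = p.id GROUP BY p.name

Result:
name  | COUNT(c.id)
------+------------
Bob   | 1          
Eve   | 0          
Frank | 2          
Grace | 5          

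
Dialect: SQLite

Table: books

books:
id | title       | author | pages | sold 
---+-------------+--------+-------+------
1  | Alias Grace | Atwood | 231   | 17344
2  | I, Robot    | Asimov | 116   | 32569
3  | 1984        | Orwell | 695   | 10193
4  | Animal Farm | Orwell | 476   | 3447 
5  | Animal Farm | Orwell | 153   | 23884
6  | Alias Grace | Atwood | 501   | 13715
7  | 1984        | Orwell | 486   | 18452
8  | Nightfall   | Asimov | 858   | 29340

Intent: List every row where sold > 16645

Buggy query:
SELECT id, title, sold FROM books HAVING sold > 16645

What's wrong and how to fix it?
Bug: HAVING filters the output of aggregation, but this query has no GROUP BY and no aggregate functions, so SQLite rejects it (HAVING clause on a non-aggregate query); the condition here is per row

Fix: Use WHERE for row-level filtering

Corrected query:
SELECT id, title, sold FROM books WHERE sold > 16645

Result:
id | title       | sold 
---+-------------+------
1  | Alias Grace | 17344
2  | I, Robot    | 32569
5  | Animal Farm | 23884
7  | 1984        | 18452
8  | Nightfall   | 29340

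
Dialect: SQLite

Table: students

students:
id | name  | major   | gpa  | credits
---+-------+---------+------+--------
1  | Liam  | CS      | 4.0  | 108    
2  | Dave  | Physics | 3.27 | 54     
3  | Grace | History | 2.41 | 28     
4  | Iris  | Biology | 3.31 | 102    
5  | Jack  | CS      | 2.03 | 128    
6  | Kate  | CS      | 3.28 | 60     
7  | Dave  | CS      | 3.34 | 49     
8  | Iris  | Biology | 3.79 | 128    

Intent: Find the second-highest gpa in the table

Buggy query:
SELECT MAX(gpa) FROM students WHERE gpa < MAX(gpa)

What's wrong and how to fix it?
Bug: The inner MAX is an aggregate inside WHERE, which is not allowed

Fix: Compute the overall MAX in a subquery, then take MAX of rows below it

Corrected query:
SELECT MAX(gpa) FROM students WHERE gpa < (SELECT MAX(gpa) FROM students)

Result:
MAX(gpa)
--------
3.79    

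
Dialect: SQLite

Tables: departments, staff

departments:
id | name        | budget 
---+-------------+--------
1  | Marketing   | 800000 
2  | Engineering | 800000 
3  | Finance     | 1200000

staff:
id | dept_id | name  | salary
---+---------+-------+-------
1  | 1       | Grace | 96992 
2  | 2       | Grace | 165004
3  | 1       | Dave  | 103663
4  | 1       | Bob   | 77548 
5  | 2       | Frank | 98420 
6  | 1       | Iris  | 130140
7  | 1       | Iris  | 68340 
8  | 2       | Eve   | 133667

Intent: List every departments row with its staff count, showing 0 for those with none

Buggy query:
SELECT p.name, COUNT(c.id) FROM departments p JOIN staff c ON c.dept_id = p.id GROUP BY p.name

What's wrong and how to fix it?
Bug: An inner join excludes parents with zero children

Fix: Switch to LEFT JOIN to retain unmatched parent rows

Corrected query:
SELECT p.name, COUNT(c.id) FROM departments p LEFT JOIN staff c ON c.dept_id = p.id GROUP BY p.name

Result:
name        | COUNT(c.id)
------------+------------
Engineering | 3          
Finance     | 0          
Marketing   | 5          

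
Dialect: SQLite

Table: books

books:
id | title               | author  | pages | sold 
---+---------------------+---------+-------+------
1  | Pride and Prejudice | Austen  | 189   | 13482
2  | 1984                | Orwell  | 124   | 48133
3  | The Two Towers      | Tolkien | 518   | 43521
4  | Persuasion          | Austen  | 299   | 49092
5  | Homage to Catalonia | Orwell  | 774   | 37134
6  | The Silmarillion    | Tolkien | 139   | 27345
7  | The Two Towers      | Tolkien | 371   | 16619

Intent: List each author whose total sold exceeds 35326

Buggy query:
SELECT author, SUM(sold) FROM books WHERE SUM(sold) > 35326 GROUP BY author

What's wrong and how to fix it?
Bug: WHERE runs before GROUP BY, so aggregates aren't available there

Fix: Use HAVING (which filters groups after aggregation) instead of WHERE

Corrected query:
SELECT author, SUM(sold) FROM books GROUP BY author HAVING SUM(sold) > 35326

Result:
author  | SUM(sold)
--------+----------
Austen  | 62574    
Orwell  | 85267    
Tolkien | 87485    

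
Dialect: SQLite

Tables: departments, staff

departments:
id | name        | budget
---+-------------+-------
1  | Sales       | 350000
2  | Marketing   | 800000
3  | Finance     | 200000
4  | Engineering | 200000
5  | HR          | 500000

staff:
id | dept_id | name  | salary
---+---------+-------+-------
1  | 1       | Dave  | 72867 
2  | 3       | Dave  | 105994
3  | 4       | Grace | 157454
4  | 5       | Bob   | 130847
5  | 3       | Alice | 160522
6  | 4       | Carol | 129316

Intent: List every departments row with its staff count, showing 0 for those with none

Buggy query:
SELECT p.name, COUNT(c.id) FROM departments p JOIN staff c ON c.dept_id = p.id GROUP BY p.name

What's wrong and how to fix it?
Bug: An inner join excludes parents with zero children

Fix: Use LEFT JOIN so parents without children still appear (COUNT(c.id) gives 0)

Corrected query:
SELECT p.name, COUNT(c.id) FROM departments p LEFT JOIN staff c ON c.dept_id = p.id GROUP BY p.name

Result:
name        | COUNT(c.id)
------------+------------
Engineering | 2          
Finance     | 2          
HR          | 1          
Marketing   | 0          
Sales       | 1          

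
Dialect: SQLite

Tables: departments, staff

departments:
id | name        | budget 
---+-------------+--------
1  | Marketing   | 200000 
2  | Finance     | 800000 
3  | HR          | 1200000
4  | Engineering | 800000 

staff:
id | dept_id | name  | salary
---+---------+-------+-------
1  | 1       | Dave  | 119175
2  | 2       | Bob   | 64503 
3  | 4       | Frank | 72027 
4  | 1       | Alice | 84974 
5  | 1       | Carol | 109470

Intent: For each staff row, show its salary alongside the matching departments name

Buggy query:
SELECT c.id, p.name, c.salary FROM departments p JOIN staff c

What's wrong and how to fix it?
Bug: Missing join condition: each staff row is matched to all departments rows instead of just its own

Fix: Specify the join condition linking the foreign key to the parent id

Corrected query:
SELECT c.id, p.name, c.salary FROM departments p JOIN staff c ON c.dept_id = p.id

Result:
id | name        | salary
---+-------------+-------
1  | Marketing   | 119175
2  | Finance     | 64503 
3  | Engineering | 72027 
4  | Marketing   | 84974 
5  | Marketing   | 109470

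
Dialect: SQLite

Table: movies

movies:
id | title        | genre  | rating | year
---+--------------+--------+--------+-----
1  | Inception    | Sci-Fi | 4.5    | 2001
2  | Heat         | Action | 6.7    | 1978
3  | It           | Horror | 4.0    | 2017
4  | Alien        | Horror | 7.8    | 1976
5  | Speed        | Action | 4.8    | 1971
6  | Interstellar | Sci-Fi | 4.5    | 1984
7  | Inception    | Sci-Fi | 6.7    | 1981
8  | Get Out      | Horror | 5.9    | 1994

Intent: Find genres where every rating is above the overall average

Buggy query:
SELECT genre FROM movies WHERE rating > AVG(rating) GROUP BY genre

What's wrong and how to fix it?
Bug: WHERE evaluates per row before aggregation, so AVG() is unavailable

Fix: Compute the overall average in a scalar subquery and compare each group's MIN against it in HAVING

Corrected query:
SELECT genre FROM movies GROUP BY genre HAVING MIN(rating) > (SELECT AVG(rating) FROM movies)

Result:
(no rows)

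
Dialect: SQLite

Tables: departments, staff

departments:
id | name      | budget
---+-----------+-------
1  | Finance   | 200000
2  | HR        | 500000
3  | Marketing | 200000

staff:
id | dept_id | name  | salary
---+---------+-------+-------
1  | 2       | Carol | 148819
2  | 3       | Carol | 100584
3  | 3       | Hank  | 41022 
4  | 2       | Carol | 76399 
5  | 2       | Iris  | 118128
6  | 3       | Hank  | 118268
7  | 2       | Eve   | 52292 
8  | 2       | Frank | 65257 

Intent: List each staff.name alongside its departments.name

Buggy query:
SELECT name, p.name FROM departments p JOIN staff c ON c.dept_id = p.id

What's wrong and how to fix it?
Bug: 'name' exists in both joined tables, so the database can't tell which one is meant

Fix: Prefix ambiguous columns with the table alias

Corrected query:
SELECT c.name, p.name FROM departments p JOIN staff c ON c.dept_id = p.id

Result:
name  | name     
------+----------
Carol | HR       
Carol | Marketing
Hank  | Marketing
Carol | HR       
Iris  | HR       
Hank  | Marketing
Eve   | HR       
Frank | HR       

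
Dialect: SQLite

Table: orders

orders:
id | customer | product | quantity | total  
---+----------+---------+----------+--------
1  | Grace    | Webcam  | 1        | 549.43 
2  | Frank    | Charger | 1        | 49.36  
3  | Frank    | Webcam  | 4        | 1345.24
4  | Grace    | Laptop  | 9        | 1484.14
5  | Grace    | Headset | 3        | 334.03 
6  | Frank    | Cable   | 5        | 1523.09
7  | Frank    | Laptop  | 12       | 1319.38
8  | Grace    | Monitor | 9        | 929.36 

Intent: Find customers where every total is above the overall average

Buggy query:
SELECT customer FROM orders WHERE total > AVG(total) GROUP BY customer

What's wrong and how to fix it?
Bug: WHERE evaluates per row before aggregation, so AVG() is unavailable

Fix: Compute the overall average in a scalar subquery and compare each group's MIN against it in HAVING

Corrected query:
SELECT customer FROM orders GROUP BY customer HAVING MIN(total) > (SELECT AVG(total) FROM orders)

Result:
(no rows)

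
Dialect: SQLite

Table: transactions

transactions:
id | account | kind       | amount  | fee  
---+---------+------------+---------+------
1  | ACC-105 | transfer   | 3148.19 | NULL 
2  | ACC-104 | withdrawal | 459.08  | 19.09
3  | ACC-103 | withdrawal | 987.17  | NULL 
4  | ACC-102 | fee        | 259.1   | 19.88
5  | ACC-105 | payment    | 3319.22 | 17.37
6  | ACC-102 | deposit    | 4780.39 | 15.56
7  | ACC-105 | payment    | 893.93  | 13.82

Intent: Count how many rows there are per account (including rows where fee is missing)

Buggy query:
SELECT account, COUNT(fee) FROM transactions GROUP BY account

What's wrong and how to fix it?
Bug: COUNT(fee) skips NULLs, so groups with missing fee are undercounted

Fix: Replace COUNT(fee) with COUNT(*)

Corrected query:
SELECT account, COUNT(*) FROM transactions GROUP BY account

Result:
account | COUNT(*)
--------+---------
ACC-102 | 2       
ACC-103 | 1       
ACC-104 | 1       
ACC-105 | 3       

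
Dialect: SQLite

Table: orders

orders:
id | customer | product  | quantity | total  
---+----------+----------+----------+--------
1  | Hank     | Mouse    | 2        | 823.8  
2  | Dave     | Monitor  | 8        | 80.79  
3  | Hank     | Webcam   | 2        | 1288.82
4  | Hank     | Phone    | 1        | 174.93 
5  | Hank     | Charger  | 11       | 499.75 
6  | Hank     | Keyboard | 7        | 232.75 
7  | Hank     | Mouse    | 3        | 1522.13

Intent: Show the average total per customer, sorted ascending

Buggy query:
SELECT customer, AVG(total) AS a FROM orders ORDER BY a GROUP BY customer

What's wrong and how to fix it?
Bug: ORDER BY appears before GROUP BY; SQL clause order requires GROUP BY first

Fix: Reorder: SELECT … FROM … GROUP BY … ORDER BY …

Corrected query:
SELECT customer, AVG(total) AS a FROM orders GROUP BY customer ORDER BY a

Result:
customer | a     
---------+-------
Dave     | 80.79 
Hank     | 757.03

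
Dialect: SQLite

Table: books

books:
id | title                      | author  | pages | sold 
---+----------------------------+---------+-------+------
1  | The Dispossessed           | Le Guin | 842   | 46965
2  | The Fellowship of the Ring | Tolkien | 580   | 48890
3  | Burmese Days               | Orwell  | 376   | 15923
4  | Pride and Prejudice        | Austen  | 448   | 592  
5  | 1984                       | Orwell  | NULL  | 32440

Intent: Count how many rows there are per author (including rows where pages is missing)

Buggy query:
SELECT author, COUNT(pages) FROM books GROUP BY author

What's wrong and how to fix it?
Bug: COUNT(column) counts non-NULL values only; rows with NULL pages aren't counted

Fix: Replace COUNT(pages) with COUNT(*)

Corrected query:
SELECT author, COUNT(*) FROM books GROUP BY author

Result:
author  | COUNT(*)
--------+---------
Austen  | 1       
Le Guin | 1       
Orwell  | 2       
Tolkien | 1       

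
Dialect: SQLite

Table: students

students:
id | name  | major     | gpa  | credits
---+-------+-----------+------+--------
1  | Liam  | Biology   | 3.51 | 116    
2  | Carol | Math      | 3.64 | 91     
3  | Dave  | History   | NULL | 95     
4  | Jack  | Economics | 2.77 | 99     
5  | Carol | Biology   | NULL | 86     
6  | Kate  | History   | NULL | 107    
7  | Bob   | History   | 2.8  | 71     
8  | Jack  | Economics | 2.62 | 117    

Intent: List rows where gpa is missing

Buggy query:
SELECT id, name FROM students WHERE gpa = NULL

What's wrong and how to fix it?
Bug: Comparing to NULL with '=' never matches; NULL = NULL is unknown, not true

Fix: Replace '= NULL' with 'IS NULL'

Corrected query:
SELECT id, name FROM students WHERE gpa IS NULL

Result:
id | name 
---+------
3  | Dave 
5  | Carol
6  | Kate 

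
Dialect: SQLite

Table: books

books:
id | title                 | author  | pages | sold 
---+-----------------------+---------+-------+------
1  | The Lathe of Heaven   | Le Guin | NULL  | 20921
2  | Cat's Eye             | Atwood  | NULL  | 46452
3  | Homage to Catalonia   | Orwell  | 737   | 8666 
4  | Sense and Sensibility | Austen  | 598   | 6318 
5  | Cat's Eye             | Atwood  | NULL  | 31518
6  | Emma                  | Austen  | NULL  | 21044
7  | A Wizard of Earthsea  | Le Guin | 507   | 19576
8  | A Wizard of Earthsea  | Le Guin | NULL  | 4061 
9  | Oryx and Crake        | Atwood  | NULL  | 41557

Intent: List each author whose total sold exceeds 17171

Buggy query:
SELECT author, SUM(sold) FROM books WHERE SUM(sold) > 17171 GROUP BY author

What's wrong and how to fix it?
Bug: SUM(sold) is an aggregate, but WHERE filters rows before aggregation

Fix: Move the aggregate condition to a HAVING clause

Corrected query:
SELECT author, SUM(sold) FROM books GROUP BY author HAVING SUM(sold) > 17171

Result:
author  | SUM(sold)
--------+----------
Atwood  | 119527   
Austen  | 27362    
Le Guin | 44558    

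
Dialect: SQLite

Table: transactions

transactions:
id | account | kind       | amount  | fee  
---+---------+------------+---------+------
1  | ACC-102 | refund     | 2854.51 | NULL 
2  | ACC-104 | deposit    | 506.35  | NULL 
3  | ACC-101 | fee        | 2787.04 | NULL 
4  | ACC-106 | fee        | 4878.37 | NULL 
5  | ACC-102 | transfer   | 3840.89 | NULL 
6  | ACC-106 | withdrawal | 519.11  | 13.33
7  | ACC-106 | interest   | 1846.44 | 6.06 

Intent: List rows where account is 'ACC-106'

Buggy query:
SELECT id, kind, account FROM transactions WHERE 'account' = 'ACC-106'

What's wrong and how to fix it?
Bug: Single quotes denote string literals in SQL; the column name is being compared as a constant string

Fix: Remove the quotes around the column name (or use double quotes for an identifier)

Corrected query:
SELECT id, kind, account FROM transactions WHERE account = 'ACC-106'

Result:
id | kind       | account
---+------------+--------
4  | fee        | ACC-106
6  | withdrawal | ACC-106
7  | interest   | ACC-106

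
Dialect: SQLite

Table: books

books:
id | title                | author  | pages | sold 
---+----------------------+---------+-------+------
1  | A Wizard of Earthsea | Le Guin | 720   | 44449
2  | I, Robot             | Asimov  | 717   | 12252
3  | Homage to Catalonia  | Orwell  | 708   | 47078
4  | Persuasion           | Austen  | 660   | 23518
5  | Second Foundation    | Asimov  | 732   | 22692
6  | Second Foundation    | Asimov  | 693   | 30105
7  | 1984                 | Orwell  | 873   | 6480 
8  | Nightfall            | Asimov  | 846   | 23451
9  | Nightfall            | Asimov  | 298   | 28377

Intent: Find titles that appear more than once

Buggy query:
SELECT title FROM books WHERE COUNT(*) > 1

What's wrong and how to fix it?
Bug: WHERE can't reference COUNT(*); aggregates are computed after WHERE

Fix: Group first, then use HAVING for the count condition

Corrected query:
SELECT title FROM books GROUP BY title HAVING COUNT(*) > 1

Result:
title            
-----------------
Nightfall        
Second Foundation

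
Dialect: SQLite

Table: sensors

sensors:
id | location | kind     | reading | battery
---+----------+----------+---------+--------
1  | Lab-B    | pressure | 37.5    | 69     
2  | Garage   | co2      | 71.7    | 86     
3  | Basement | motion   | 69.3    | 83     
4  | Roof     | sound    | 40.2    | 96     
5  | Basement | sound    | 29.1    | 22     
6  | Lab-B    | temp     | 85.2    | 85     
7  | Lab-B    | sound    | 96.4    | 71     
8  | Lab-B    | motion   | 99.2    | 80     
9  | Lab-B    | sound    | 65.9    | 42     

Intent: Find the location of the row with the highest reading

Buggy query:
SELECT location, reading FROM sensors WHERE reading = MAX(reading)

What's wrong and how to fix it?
Bug: WHERE is evaluated per row; an aggregate over the whole table isn't defined there

Fix: Use a subquery: WHERE reading = (SELECT MAX(reading) FROM sensors)

Corrected query:
SELECT location, reading FROM sensors WHERE reading = (SELECT MAX(reading) FROM sensors)

Result:
location | reading
---------+--------
Lab-B    | 99.2   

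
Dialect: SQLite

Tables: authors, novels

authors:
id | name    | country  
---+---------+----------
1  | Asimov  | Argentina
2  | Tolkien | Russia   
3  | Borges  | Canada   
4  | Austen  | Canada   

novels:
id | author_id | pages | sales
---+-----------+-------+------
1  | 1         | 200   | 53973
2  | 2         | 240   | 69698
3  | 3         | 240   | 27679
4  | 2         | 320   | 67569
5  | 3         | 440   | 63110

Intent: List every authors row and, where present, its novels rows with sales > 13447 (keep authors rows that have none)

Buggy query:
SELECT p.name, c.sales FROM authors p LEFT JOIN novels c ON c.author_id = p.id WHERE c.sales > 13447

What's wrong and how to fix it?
Bug: A WHERE condition on the right-hand table after LEFT JOIN drops unmatched parents

Fix: Put 'c.sales > 13447' in the JOIN's ON clause instead of WHERE

Corrected query:
SELECT p.name, c.sales FROM authors p LEFT JOIN novels c ON c.author_id = p.id AND c.sales > 13447

Result:
name    | sales
--------+------
Asimov  | 53973
Tolkien | 67569
Tolkien | 69698
Borges  | 27679
Borges  | 63110
Austen  | NULL 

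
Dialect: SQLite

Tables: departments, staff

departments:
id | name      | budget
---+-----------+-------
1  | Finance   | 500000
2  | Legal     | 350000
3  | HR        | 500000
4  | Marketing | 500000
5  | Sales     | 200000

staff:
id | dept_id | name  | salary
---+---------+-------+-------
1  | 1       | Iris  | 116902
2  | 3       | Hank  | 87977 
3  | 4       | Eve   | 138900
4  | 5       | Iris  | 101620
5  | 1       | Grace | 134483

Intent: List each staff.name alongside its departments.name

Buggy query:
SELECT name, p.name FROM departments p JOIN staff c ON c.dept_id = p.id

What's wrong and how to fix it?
Bug: Both tables have a 'name' column; the unqualified reference is ambiguous

Fix: Prefix ambiguous columns with the table alias

Corrected query:
SELECT c.name, p.name FROM departments p JOIN staff c ON c.dept_id = p.id

Result:
name  | name     
------+----------
Iris  | Finance  
Hank  | HR       
Eve   | Marketing
Iris  | Sales    
Grace | Finance  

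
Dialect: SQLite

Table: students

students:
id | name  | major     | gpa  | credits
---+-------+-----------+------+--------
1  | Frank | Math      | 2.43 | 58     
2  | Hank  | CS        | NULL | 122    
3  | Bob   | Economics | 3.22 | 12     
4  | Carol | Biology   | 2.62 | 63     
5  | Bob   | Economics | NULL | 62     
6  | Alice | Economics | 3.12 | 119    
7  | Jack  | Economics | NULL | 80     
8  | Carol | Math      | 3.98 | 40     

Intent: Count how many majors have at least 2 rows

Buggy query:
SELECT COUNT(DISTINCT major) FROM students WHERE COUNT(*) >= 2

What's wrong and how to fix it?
Bug: WHERE filters individual rows, not groups, so a group-level COUNT is invalid there

Fix: Group first with HAVING COUNT(*) >= 2, then COUNT the resulting groups

Corrected query:
SELECT COUNT(*) FROM (SELECT major FROM students GROUP BY major HAVING COUNT(*) >= 2)

Result:
COUNT(*)
--------
2       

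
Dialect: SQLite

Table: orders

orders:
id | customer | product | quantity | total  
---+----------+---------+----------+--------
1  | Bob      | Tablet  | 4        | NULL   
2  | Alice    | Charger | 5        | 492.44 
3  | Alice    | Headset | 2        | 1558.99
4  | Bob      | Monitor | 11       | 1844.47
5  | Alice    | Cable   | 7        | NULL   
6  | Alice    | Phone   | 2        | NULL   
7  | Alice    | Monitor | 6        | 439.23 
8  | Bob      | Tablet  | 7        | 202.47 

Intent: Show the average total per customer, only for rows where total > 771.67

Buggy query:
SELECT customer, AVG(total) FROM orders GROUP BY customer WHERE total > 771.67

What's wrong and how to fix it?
Bug: Row-level WHERE must come before GROUP BY in the clause order

Fix: Move the WHERE clause before GROUP BY

Corrected query:
SELECT customer, AVG(total) FROM orders WHERE total > 771.67 GROUP BY customer

Result:
customer | AVG(total)
---------+-----------
Alice    | 1558.99   
Bob      | 1844.47   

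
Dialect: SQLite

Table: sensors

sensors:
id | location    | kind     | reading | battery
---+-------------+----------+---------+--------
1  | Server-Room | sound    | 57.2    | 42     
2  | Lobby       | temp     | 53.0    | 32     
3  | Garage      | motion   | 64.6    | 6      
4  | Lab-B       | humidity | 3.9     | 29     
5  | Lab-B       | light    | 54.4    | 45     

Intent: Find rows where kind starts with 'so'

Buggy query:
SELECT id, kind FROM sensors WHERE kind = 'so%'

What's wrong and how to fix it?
Bug: Wildcards only work with LIKE; '=' treats '%' as a literal character

Fix: Replace '=' with LIKE so 'so%' is treated as a pattern

Corrected query:
SELECT id, kind FROM sensors WHERE kind LIKE 'so%'

Result:
id | kind 
---+------
1  | sound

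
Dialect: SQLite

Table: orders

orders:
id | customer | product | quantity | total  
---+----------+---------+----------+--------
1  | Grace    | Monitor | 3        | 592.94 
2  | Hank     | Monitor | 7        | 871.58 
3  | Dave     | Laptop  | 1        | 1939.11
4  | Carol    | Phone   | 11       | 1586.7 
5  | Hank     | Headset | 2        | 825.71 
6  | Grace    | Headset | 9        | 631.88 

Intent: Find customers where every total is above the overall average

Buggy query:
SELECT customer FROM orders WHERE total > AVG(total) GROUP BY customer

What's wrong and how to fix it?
Bug: AVG() is an aggregate; it can't sit directly in WHERE

Fix: Compute the overall average in a scalar subquery and compare each group's MIN against it in HAVING

Corrected query:
SELECT customer FROM orders GROUP BY customer HAVING MIN(total) > (SELECT AVG(total) FROM orders)

Result:
customer
--------
Carol   
Dave    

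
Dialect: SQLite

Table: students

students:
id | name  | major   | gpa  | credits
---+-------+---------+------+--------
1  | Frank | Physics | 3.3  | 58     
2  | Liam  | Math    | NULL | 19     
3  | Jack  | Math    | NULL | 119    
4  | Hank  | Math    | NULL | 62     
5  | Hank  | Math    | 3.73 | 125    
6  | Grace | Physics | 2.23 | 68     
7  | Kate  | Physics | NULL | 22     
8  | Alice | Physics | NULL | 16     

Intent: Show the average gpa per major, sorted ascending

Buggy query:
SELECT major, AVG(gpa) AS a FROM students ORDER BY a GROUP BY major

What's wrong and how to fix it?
Bug: GROUP BY must precede ORDER BY

Fix: Reorder: SELECT … FROM … GROUP BY … ORDER BY …

Corrected query:
SELECT major, AVG(gpa) AS a FROM students GROUP BY major ORDER BY a

Result:
major   | a    
--------+------
Physics | 2.765
Math    | 3.73 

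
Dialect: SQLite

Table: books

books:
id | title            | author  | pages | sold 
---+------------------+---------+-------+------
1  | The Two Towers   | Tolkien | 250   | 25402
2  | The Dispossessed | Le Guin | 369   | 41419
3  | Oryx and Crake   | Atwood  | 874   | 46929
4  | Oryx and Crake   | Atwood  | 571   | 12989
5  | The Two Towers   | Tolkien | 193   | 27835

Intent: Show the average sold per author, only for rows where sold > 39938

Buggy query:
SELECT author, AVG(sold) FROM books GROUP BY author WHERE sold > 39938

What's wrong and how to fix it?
Bug: WHERE cannot follow GROUP BY

Fix: Place WHERE between FROM and GROUP BY

Corrected query:
SELECT author, AVG(sold) FROM books WHERE sold > 39938 GROUP BY author

Result:
author  | AVG(sold)
--------+----------
Atwood  | 46929    
Le Guin | 41419    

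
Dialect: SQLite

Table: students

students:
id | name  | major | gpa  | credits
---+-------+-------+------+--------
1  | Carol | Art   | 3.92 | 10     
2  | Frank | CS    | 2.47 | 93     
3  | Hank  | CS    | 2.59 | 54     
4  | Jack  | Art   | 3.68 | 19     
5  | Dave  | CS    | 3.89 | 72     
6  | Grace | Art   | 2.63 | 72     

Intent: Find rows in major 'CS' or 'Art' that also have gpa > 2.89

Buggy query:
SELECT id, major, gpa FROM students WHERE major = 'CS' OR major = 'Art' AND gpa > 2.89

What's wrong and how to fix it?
Bug: AND binds tighter than OR, so this parses as major = 'CS' OR (major = 'Art' AND gpa > 2.89)

Fix: Add parentheses around the OR so the AND applies to both alternatives

Corrected query:
SELECT id, major, gpa FROM students WHERE (major = 'CS' OR major = 'Art') AND gpa > 2.89

Result:
id | major | gpa 
---+-------+-----
1  | Art   | 3.92
4  | Art   | 3.68
5  | CS    | 3.89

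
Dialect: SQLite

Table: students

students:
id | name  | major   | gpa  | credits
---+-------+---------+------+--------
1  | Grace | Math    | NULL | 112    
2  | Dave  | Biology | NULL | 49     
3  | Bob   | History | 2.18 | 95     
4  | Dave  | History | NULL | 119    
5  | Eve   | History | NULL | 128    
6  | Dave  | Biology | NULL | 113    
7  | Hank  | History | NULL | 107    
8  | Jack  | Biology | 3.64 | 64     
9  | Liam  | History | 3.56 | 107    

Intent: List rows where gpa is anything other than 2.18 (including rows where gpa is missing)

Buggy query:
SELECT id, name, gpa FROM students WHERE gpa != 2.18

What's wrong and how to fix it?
Bug: 'gpa != 2.18' is unknown when gpa is NULL, so NULL rows are silently excluded

Fix: Handle NULL separately with IS NULL alongside the inequality

Corrected query:
SELECT id, name, gpa FROM students WHERE gpa != 2.18 OR gpa IS NULL

Result:
id | name  | gpa 
---+-------+-----
1  | Grace | NULL
2  | Dave  | NULL
4  | Dave  | NULL
5  | Eve   | NULL
6  | Dave  | NULL
7  | Hank  | NULL
8  | Jack  | 3.64
9  | Liam  | 3.56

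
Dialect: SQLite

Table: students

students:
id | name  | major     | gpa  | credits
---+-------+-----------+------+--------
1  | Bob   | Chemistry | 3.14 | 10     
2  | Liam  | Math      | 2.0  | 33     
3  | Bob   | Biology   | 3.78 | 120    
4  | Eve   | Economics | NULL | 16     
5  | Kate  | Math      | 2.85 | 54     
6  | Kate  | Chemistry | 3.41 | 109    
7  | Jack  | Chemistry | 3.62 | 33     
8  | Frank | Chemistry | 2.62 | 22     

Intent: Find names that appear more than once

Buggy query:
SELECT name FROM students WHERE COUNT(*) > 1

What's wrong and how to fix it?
Bug: WHERE can't reference COUNT(*); aggregates are computed after WHERE

Fix: Group first, then use HAVING for the count condition

Corrected query:
SELECT name FROM students GROUP BY name HAVING COUNT(*) > 1

Result:
name
----
Bob 
Kate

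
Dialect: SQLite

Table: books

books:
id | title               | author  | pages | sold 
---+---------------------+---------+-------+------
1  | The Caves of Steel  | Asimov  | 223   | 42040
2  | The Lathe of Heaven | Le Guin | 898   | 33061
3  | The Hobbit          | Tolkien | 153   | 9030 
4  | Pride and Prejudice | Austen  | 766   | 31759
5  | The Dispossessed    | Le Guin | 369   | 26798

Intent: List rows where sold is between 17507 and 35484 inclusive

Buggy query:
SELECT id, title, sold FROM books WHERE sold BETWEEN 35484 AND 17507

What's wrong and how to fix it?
Bug: The bounds are reversed; BETWEEN a AND b requires a <= b to match anything

Fix: Swap the bounds so the smaller value comes first

Corrected query:
SELECT id, title, sold FROM books WHERE sold BETWEEN 17507 AND 35484

Result:
id | title               | sold 
---+---------------------+------
2  | The Lathe of Heaven | 33061
4  | Pride and Prejudice | 31759
5  | The Dispossessed    | 26798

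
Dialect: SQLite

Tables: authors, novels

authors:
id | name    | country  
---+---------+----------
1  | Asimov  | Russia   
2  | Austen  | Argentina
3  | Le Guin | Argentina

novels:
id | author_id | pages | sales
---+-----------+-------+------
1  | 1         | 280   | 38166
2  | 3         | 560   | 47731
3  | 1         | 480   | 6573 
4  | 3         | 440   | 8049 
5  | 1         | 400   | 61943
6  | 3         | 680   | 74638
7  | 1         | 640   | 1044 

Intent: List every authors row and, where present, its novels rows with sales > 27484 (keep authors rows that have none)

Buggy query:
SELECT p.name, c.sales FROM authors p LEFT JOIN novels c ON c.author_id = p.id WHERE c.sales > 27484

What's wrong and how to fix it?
Bug: A WHERE condition on the right-hand table after LEFT JOIN drops unmatched parents

Fix: Move the right-table condition into the ON clause so unmatched parents are kept

Corrected query:
SELECT p.name, c.sales FROM authors p LEFT JOIN novels c ON c.author_id = p.id AND c.sales > 27484

Result:
name    | sales
--------+------
Asimov  | 38166
Asimov  | 61943
Austen  | NULL 
Le Guin | 47731
Le Guin | 74638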